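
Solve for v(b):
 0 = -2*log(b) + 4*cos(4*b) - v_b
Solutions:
 v(b) = C1 - 2*b*log(b) + 2*b + sin(4*b)


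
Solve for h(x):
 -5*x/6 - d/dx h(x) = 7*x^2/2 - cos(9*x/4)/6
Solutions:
 h(x) = C1 - 7*x^3/6 - 5*x^2/12 + 2*sin(9*x/4)/27


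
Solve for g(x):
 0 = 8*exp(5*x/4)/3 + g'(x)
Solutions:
 g(x) = C1 - 32*exp(5*x/4)/15


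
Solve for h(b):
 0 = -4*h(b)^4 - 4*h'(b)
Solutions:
 h(b) = (-3^(2/3) - 3*3^(1/6)*I)*(1/(C1 + b))^(1/3)/6
 h(b) = (-3^(2/3) + 3*3^(1/6)*I)*(1/(C1 + b))^(1/3)/6
 h(b) = (1/(C1 + 3*b))^(1/3)


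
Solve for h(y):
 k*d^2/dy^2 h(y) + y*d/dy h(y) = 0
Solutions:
 h(y) = C1 + C2*sqrt(k)*erf(sqrt(2)*y*sqrt(1/k)/2)


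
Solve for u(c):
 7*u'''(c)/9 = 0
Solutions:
 u(c) = C1 + C2*c + C3*c^2


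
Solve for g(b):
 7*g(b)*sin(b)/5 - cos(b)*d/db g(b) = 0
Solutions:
 g(b) = C1/cos(b)^(7/5)


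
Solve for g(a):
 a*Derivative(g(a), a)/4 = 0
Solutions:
 g(a) = C1


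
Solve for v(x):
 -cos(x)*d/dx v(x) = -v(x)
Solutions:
 v(x) = C1*sqrt(sin(x) + 1)/sqrt(sin(x) - 1)


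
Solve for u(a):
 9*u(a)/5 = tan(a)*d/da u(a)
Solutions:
 u(a) = C1*sin(a)^(9/5)


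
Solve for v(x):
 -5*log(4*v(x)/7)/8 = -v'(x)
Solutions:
 -8*Integral(1/(log(_y) - log(7) + 2*log(2)), (_y, v(x)))/5 = C1 - x


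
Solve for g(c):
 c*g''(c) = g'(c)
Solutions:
 g(c) = C1 + C2*c^2


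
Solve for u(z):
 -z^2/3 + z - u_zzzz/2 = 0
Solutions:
 u(z) = C1 + C2*z + C3*z^2 + C4*z^3 - z^6/540 + z^5/60


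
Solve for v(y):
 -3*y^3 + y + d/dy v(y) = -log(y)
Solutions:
 v(y) = C1 + 3*y^4/4 - y^2/2 - y*log(y) + y


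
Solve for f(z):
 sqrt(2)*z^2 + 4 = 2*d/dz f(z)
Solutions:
 f(z) = C1 + sqrt(2)*z^3/6 + 2*z


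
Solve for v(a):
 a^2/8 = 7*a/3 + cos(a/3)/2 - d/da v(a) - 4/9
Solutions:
 v(a) = C1 - a^3/24 + 7*a^2/6 - 4*a/9 + 3*sin(a/3)/2


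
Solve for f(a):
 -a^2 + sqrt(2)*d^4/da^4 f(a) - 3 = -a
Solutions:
 f(a) = C1 + C2*a + C3*a^2 + C4*a^3 + sqrt(2)*a^6/720 - sqrt(2)*a^5/240 + sqrt(2)*a^4/16


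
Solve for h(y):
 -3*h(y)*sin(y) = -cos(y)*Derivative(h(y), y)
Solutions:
 h(y) = C1/cos(y)^3


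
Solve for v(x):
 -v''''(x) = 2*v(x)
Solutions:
 v(x) = (C1*sin(2^(3/4)*x/2) + C2*cos(2^(3/4)*x/2))*exp(-2^(3/4)*x/2) + (C3*sin(2^(3/4)*x/2) + C4*cos(2^(3/4)*x/2))*exp(2^(3/4)*x/2)


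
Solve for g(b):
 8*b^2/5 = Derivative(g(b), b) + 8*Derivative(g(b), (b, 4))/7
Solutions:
 g(b) = C1 + C4*exp(-7^(1/3)*b/2) + 8*b^3/15 + (C2*sin(sqrt(3)*7^(1/3)*b/4) + C3*cos(sqrt(3)*7^(1/3)*b/4))*exp(7^(1/3)*b/4)


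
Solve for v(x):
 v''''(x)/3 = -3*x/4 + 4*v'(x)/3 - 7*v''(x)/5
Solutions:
 v(x) = C1 + C2*exp(x*(-5*(2 + sqrt(4215)/25)^(1/3) + 7/(2 + sqrt(4215)/25)^(1/3))/10)*sin(sqrt(3)*x*(7/(2 + sqrt(4215)/25)^(1/3) + 5*(2 + sqrt(4215)/25)^(1/3))/10) + C3*exp(x*(-5*(2 + sqrt(4215)/25)^(1/3) + 7/(2 + sqrt(4215)/25)^(1/3))/10)*cos(sqrt(3)*x*(7/(2 + sqrt(4215)/25)^(1/3) + 5*(2 + sqrt(4215)/25)^(1/3))/10) + C4*exp(x*(-7/(5*(2 + sqrt(4215)/25)^(1/3)) + (2 + sqrt(4215)/25)^(1/3))) + 9*x^2/32 + 189*x/320


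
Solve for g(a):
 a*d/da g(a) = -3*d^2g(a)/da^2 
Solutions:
 g(a) = C1 + C2*erf(sqrt(6)*a/6)


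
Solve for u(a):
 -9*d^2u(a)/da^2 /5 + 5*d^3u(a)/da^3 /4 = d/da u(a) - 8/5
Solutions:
 u(a) = C1 + C2*exp(2*a*(9 - sqrt(206))/25) + C3*exp(2*a*(9 + sqrt(206))/25) + 8*a/5


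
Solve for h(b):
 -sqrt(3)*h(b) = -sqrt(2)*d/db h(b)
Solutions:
 h(b) = C1*exp(sqrt(6)*b/2)


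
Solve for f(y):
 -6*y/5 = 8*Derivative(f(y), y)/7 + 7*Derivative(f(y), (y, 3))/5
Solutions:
 f(y) = C1 + C2*sin(2*sqrt(10)*y/7) + C3*cos(2*sqrt(10)*y/7) - 21*y^2/40


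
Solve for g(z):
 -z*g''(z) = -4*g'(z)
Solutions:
 g(z) = C1 + C2*z^5


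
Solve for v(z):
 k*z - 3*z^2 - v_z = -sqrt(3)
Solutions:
 v(z) = C1 + k*z^2/2 - z^3 + sqrt(3)*z


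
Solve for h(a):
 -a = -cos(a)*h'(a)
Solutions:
 h(a) = C1 + Integral(a/cos(a), a)


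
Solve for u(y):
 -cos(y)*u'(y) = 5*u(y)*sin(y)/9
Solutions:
 u(y) = C1*cos(y)^(5/9)


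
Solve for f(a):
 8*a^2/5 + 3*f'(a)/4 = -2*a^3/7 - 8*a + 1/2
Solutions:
 f(a) = C1 - 2*a^4/21 - 32*a^3/45 - 16*a^2/3 + 2*a/3


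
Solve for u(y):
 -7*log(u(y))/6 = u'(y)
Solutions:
 li(u(y)) = C1 - 7*y/6


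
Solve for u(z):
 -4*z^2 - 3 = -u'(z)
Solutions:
 u(z) = C1 + 4*z^3/3 + 3*z


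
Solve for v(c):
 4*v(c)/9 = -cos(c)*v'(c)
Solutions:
 v(c) = C1*(sin(c) - 1)^(2/9)/(sin(c) + 1)^(2/9)


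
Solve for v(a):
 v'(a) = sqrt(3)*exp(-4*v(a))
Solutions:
 v(a) = log(-I*(C1 + 4*sqrt(3)*a)^(1/4))
 v(a) = log(I*(C1 + 4*sqrt(3)*a)^(1/4))
 v(a) = log(-(C1 + 4*sqrt(3)*a)^(1/4))
 v(a) = log(C1 + 4*sqrt(3)*a)/4


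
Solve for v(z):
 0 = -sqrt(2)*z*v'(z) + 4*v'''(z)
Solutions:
 v(z) = C1 + Integral(C2*airyai(sqrt(2)*z/2) + C3*airybi(sqrt(2)*z/2), z)


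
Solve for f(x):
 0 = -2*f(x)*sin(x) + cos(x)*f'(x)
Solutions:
 f(x) = C1/cos(x)^2


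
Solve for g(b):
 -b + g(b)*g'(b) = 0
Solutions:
 g(b) = -sqrt(C1 + b^2)
 g(b) = sqrt(C1 + b^2)


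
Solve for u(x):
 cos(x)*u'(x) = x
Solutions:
 u(x) = C1 + Integral(x/cos(x), x)


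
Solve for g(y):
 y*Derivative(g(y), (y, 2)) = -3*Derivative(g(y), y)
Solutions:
 g(y) = C1 + C2/y^2


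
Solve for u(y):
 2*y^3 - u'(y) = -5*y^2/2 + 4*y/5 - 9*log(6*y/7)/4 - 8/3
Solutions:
 u(y) = C1 + y^4/2 + 5*y^3/6 - 2*y^2/5 + 9*y*log(y)/4 - 9*y*log(7)/4 + 5*y/12 + 9*y*log(6)/4


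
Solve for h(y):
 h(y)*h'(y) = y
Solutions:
 h(y) = -sqrt(C1 + y^2)
 h(y) = sqrt(C1 + y^2)


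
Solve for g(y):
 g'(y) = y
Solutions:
 g(y) = C1 + y^2/2


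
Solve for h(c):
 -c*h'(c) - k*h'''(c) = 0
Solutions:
 h(c) = C1 + Integral(C2*airyai(c*(-1/k)^(1/3)) + C3*airybi(c*(-1/k)^(1/3)), c)


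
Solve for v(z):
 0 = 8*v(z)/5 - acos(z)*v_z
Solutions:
 v(z) = C1*exp(8*Integral(1/acos(z), z)/5)


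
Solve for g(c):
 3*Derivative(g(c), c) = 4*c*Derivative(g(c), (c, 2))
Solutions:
 g(c) = C1 + C2*c^(7/4)


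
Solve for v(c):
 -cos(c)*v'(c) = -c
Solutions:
 v(c) = C1 + Integral(c/cos(c), c)


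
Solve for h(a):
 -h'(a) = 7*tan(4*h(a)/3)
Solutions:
 h(a) = -3*asin(C1*exp(-28*a/3))/4 + 3*pi/4
 h(a) = 3*asin(C1*exp(-28*a/3))/4


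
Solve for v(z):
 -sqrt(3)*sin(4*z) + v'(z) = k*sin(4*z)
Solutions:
 v(z) = C1 - k*cos(4*z)/4 - sqrt(3)*cos(4*z)/4


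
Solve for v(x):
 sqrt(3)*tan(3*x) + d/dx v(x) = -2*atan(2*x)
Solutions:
 v(x) = C1 - 2*x*atan(2*x) + log(4*x^2 + 1)/2 + sqrt(3)*log(cos(3*x))/3


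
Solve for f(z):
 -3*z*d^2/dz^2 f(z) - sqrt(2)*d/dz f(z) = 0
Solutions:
 f(z) = C1 + C2*z^(1 - sqrt(2)/3)


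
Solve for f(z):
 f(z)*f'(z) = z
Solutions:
 f(z) = -sqrt(C1 + z^2)
 f(z) = sqrt(C1 + z^2)


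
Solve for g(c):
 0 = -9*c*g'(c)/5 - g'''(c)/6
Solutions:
 g(c) = C1 + Integral(C2*airyai(-3*2^(1/3)*5^(2/3)*c/5) + C3*airybi(-3*2^(1/3)*5^(2/3)*c/5), c)


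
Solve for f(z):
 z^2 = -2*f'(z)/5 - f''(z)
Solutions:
 f(z) = C1 + C2*exp(-2*z/5) - 5*z^3/6 + 25*z^2/4 - 125*z/4


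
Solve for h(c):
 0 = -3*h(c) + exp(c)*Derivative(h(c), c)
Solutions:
 h(c) = C1*exp(-3*exp(-c))


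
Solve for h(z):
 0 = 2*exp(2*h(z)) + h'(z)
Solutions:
 h(z) = log(-sqrt(-1/(C1 - 2*z))) - log(2)/2
 h(z) = log(-1/(C1 - 2*z))/2 - log(2)/2


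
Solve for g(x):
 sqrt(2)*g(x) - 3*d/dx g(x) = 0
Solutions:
 g(x) = C1*exp(sqrt(2)*x/3)


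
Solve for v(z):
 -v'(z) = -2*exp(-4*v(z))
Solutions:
 v(z) = log(-I*(C1 + 8*z)^(1/4))
 v(z) = log(I*(C1 + 8*z)^(1/4))
 v(z) = log(-(C1 + 8*z)^(1/4))
 v(z) = log(C1 + 8*z)/4


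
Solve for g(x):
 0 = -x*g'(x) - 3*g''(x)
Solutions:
 g(x) = C1 + C2*erf(sqrt(6)*x/6)


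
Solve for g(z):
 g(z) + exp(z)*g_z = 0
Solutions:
 g(z) = C1*exp(exp(-z))


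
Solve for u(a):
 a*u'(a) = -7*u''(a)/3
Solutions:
 u(a) = C1 + C2*erf(sqrt(42)*a/14)


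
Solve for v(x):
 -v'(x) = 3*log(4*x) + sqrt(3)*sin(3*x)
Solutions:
 v(x) = C1 - 3*x*log(x) - 6*x*log(2) + 3*x + sqrt(3)*cos(3*x)/3


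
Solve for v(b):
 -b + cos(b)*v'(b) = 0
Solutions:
 v(b) = C1 + Integral(b/cos(b), b)


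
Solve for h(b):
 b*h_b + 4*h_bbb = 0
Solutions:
 h(b) = C1 + Integral(C2*airyai(-2^(1/3)*b/2) + C3*airybi(-2^(1/3)*b/2), b)


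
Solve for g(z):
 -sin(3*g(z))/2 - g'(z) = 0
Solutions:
 g(z) = -acos((-C1 - exp(3*z))/(C1 - exp(3*z)))/3 + 2*pi/3
 g(z) = acos((-C1 - exp(3*z))/(C1 - exp(3*z)))/3


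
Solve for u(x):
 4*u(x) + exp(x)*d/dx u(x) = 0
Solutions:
 u(x) = C1*exp(4*exp(-x))


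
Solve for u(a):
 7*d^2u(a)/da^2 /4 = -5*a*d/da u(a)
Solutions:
 u(a) = C1 + C2*erf(sqrt(70)*a/7)


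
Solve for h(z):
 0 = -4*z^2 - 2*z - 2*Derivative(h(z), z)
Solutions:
 h(z) = C1 - 2*z^3/3 - z^2/2


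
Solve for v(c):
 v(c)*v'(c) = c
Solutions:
 v(c) = -sqrt(C1 + c^2)
 v(c) = sqrt(C1 + c^2)


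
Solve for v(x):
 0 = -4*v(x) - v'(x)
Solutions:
 v(x) = C1*exp(-4*x)


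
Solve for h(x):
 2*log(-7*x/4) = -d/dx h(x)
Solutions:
 h(x) = C1 - 2*x*log(-x) + 2*x*(-log(7) + 1 + 2*log(2))


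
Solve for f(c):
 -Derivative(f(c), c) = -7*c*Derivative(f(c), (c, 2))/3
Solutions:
 f(c) = C1 + C2*c^(10/7)


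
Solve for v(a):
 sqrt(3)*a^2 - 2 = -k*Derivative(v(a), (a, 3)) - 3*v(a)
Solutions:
 v(a) = C1*exp(3^(1/3)*a*(-1/k)^(1/3)) + C2*exp(a*(-1/k)^(1/3)*(-3^(1/3) + 3^(5/6)*I)/2) + C3*exp(-a*(-1/k)^(1/3)*(3^(1/3) + 3^(5/6)*I)/2) - sqrt(3)*a^2/3 + 2/3


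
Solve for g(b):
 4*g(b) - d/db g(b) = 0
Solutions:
 g(b) = C1*exp(4*b)


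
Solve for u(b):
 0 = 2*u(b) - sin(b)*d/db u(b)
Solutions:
 u(b) = C1*(cos(b) - 1)/(cos(b) + 1)


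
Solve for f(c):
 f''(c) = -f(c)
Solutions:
 f(c) = C1*sin(c) + C2*cos(c)


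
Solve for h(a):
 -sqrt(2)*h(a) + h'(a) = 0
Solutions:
 h(a) = C1*exp(sqrt(2)*a)


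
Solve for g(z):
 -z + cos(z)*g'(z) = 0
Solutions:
 g(z) = C1 + Integral(z/cos(z), z)


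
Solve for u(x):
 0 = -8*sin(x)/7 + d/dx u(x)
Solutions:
 u(x) = C1 - 8*cos(x)/7


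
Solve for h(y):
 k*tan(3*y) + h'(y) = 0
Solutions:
 h(y) = C1 + k*log(cos(3*y))/3


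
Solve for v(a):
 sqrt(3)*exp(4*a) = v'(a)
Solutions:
 v(a) = C1 + sqrt(3)*exp(4*a)/4


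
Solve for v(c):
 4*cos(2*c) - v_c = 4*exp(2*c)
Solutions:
 v(c) = C1 - 2*exp(2*c) + 2*sin(2*c)


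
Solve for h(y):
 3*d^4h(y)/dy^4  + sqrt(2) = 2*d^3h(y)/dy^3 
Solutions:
 h(y) = C1 + C2*y + C3*y^2 + C4*exp(2*y/3) + sqrt(2)*y^3/12


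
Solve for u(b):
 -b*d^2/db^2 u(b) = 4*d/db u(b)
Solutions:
 u(b) = C1 + C2/b^3


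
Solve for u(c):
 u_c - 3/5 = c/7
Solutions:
 u(c) = C1 + c^2/14 + 3*c/5


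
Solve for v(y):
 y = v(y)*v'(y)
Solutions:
 v(y) = -sqrt(C1 + y^2)
 v(y) = sqrt(C1 + y^2)


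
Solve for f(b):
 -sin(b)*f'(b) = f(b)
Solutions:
 f(b) = C1*sqrt(cos(b) + 1)/sqrt(cos(b) - 1)


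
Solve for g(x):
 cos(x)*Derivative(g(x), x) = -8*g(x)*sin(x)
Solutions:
 g(x) = C1*cos(x)^8


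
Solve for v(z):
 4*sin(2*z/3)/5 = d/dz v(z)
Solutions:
 v(z) = C1 - 6*cos(2*z/3)/5


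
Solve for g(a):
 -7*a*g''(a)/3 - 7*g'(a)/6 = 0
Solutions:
 g(a) = C1 + C2*sqrt(a)


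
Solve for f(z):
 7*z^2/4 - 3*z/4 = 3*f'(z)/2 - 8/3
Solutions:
 f(z) = C1 + 7*z^3/18 - z^2/4 + 16*z/9


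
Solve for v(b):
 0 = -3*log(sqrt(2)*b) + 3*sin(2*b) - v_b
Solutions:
 v(b) = C1 - 3*b*log(b) - 3*b*log(2)/2 + 3*b - 3*cos(2*b)/2


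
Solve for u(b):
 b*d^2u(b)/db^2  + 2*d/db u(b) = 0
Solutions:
 u(b) = C1 + C2/b


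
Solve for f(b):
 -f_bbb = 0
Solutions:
 f(b) = C1 + C2*b + C3*b^2


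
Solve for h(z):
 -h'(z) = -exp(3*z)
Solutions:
 h(z) = C1 + exp(3*z)/3


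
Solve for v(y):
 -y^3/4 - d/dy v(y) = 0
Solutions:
 v(y) = C1 - y^4/16


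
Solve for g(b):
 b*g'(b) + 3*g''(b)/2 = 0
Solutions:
 g(b) = C1 + C2*erf(sqrt(3)*b/3)


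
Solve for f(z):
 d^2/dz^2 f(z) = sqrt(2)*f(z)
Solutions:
 f(z) = C1*exp(-2^(1/4)*z) + C2*exp(2^(1/4)*z)


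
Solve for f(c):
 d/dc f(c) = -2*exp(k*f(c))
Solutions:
 f(c) = Piecewise((log(1/(C1*k + 2*c*k))/k, Ne(k, 0)), (nan, True))
 f(c) = Piecewise((C1 - 2*c, Eq(k, 0)), (nan, True))


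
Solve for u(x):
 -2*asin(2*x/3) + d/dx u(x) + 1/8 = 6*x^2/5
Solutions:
 u(x) = C1 + 2*x^3/5 + 2*x*asin(2*x/3) - x/8 + sqrt(9 - 4*x^2)


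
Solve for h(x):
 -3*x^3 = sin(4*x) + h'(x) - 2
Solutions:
 h(x) = C1 - 3*x^4/4 + 2*x + cos(4*x)/4


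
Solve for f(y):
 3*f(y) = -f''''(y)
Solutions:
 f(y) = (C1*sin(sqrt(2)*3^(1/4)*y/2) + C2*cos(sqrt(2)*3^(1/4)*y/2))*exp(-sqrt(2)*3^(1/4)*y/2) + (C3*sin(sqrt(2)*3^(1/4)*y/2) + C4*cos(sqrt(2)*3^(1/4)*y/2))*exp(sqrt(2)*3^(1/4)*y/2)


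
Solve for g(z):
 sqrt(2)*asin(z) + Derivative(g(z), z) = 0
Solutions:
 g(z) = C1 - sqrt(2)*(z*asin(z) + sqrt(1 - z^2))


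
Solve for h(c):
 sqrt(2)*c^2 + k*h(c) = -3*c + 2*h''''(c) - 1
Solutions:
 h(c) = C1*exp(-2^(3/4)*c*k^(1/4)/2) + C2*exp(2^(3/4)*c*k^(1/4)/2) + C3*exp(-2^(3/4)*I*c*k^(1/4)/2) + C4*exp(2^(3/4)*I*c*k^(1/4)/2) - sqrt(2)*c^2/k - 3*c/k - 1/k


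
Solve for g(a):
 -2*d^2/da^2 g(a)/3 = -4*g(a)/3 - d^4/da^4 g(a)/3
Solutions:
 g(a) = (C1*sin(sqrt(2)*a/2) + C2*cos(sqrt(2)*a/2))*exp(-sqrt(6)*a/2) + (C3*sin(sqrt(2)*a/2) + C4*cos(sqrt(2)*a/2))*exp(sqrt(6)*a/2)


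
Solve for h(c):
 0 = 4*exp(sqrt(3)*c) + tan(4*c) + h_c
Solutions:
 h(c) = C1 - 4*sqrt(3)*exp(sqrt(3)*c)/3 + log(cos(4*c))/4


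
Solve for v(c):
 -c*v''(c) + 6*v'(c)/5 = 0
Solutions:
 v(c) = C1 + C2*c^(11/5)


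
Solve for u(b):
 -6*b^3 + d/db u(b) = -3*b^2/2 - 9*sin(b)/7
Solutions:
 u(b) = C1 + 3*b^4/2 - b^3/2 + 9*cos(b)/7


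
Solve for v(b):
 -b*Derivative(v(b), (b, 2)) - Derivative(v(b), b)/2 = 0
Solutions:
 v(b) = C1 + C2*sqrt(b)


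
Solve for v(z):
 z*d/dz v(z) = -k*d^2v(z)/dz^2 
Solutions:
 v(z) = C1 + C2*sqrt(k)*erf(sqrt(2)*z*sqrt(1/k)/2)


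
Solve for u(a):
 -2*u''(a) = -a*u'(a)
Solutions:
 u(a) = C1 + C2*erfi(a/2)


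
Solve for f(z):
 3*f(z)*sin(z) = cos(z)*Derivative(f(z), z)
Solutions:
 f(z) = C1/cos(z)^3


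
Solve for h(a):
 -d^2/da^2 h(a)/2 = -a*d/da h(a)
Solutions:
 h(a) = C1 + C2*erfi(a)


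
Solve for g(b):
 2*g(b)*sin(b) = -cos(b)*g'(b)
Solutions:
 g(b) = C1*cos(b)^2


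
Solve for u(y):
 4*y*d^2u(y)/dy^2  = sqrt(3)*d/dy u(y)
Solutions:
 u(y) = C1 + C2*y^(sqrt(3)/4 + 1)


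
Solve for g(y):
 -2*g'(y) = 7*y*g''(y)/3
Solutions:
 g(y) = C1 + C2*y^(1/7)


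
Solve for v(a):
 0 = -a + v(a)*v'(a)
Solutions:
 v(a) = -sqrt(C1 + a^2)
 v(a) = sqrt(C1 + a^2)


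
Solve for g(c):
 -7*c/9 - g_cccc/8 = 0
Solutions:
 g(c) = C1 + C2*c + C3*c^2 + C4*c^3 - 7*c^5/135


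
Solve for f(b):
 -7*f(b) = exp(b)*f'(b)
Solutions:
 f(b) = C1*exp(7*exp(-b))


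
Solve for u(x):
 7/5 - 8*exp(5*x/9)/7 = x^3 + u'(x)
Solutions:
 u(x) = C1 - x^4/4 + 7*x/5 - 72*exp(5*x/9)/35


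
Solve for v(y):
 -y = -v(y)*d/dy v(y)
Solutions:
 v(y) = -sqrt(C1 + y^2)
 v(y) = sqrt(C1 + y^2)


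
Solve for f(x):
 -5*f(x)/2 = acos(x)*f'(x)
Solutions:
 f(x) = C1*exp(-5*Integral(1/acos(x), x)/2)


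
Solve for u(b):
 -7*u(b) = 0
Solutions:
 u(b) = 0


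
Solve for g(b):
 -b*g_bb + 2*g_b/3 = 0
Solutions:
 g(b) = C1 + C2*b^(5/3)


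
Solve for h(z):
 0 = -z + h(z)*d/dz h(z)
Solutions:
 h(z) = -sqrt(C1 + z^2)
 h(z) = sqrt(C1 + z^2)


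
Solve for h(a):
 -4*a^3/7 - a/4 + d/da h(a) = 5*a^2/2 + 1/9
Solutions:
 h(a) = C1 + a^4/7 + 5*a^3/6 + a^2/8 + a/9


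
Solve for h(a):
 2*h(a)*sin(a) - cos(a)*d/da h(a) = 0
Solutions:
 h(a) = C1/cos(a)^2


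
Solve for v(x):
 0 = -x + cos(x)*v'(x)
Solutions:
 v(x) = C1 + Integral(x/cos(x), x)


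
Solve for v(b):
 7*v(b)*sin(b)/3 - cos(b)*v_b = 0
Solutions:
 v(b) = C1/cos(b)^(7/3)


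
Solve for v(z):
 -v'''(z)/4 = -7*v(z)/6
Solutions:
 v(z) = C3*exp(14^(1/3)*3^(2/3)*z/3) + (C1*sin(14^(1/3)*3^(1/6)*z/2) + C2*cos(14^(1/3)*3^(1/6)*z/2))*exp(-14^(1/3)*3^(2/3)*z/6)


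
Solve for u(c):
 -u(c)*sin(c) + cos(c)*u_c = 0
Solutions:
 u(c) = C1/cos(c)


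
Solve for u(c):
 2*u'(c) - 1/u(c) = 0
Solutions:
 u(c) = -sqrt(C1 + c)
 u(c) = sqrt(C1 + c)


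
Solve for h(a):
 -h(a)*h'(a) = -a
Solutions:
 h(a) = -sqrt(C1 + a^2)
 h(a) = sqrt(C1 + a^2)


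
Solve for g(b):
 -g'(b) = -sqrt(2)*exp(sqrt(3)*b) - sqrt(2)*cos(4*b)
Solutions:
 g(b) = C1 + sqrt(6)*exp(sqrt(3)*b)/3 + sqrt(2)*sin(4*b)/4


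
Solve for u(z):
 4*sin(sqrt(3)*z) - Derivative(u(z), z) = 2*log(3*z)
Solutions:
 u(z) = C1 - 2*z*log(z) - 2*z*log(3) + 2*z - 4*sqrt(3)*cos(sqrt(3)*z)/3


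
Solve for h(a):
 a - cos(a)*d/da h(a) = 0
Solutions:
 h(a) = C1 + Integral(a/cos(a), a)


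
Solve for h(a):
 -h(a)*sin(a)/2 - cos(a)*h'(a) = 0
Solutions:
 h(a) = C1*sqrt(cos(a))


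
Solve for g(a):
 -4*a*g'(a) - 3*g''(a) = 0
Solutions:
 g(a) = C1 + C2*erf(sqrt(6)*a/3)


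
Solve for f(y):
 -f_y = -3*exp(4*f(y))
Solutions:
 f(y) = log(-(-1/(C1 + 12*y))^(1/4))
 f(y) = log(-1/(C1 + 12*y))/4
 f(y) = log(-I*(-1/(C1 + 12*y))^(1/4))
 f(y) = log(I*(-1/(C1 + 12*y))^(1/4))


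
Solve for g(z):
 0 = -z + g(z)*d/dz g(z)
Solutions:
 g(z) = -sqrt(C1 + z^2)
 g(z) = sqrt(C1 + z^2)


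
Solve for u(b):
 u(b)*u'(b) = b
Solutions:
 u(b) = -sqrt(C1 + b^2)
 u(b) = sqrt(C1 + b^2)


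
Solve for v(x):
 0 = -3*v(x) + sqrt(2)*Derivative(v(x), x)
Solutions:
 v(x) = C1*exp(3*sqrt(2)*x/2)


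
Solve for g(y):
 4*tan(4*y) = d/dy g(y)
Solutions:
 g(y) = C1 - log(cos(4*y))


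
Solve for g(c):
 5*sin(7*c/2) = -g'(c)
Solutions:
 g(c) = C1 + 10*cos(7*c/2)/7


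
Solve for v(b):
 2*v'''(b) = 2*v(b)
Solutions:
 v(b) = C3*exp(b) + (C1*sin(sqrt(3)*b/2) + C2*cos(sqrt(3)*b/2))*exp(-b/2)


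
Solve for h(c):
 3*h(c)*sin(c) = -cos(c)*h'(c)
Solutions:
 h(c) = C1*cos(c)^3


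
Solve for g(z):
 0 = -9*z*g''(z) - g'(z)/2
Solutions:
 g(z) = C1 + C2*z^(17/18)


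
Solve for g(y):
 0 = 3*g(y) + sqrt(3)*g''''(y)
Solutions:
 g(y) = (C1*sin(sqrt(2)*3^(1/8)*y/2) + C2*cos(sqrt(2)*3^(1/8)*y/2))*exp(-sqrt(2)*3^(1/8)*y/2) + (C3*sin(sqrt(2)*3^(1/8)*y/2) + C4*cos(sqrt(2)*3^(1/8)*y/2))*exp(sqrt(2)*3^(1/8)*y/2)


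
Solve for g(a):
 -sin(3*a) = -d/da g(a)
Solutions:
 g(a) = C1 - cos(3*a)/3


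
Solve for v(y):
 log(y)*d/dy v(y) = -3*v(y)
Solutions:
 v(y) = C1*exp(-3*li(y))


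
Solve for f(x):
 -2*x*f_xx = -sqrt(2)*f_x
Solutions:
 f(x) = C1 + C2*x^(sqrt(2)/2 + 1)


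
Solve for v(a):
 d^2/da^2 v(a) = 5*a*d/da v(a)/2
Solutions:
 v(a) = C1 + C2*erfi(sqrt(5)*a/2)


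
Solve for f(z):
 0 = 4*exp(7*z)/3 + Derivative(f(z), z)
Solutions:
 f(z) = C1 - 4*exp(7*z)/21


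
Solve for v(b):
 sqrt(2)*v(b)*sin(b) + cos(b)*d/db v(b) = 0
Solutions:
 v(b) = C1*cos(b)^(sqrt(2))


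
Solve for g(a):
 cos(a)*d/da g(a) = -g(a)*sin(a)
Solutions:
 g(a) = C1*cos(a)


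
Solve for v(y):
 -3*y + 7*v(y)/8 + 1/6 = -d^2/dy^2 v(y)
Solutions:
 v(y) = C1*sin(sqrt(14)*y/4) + C2*cos(sqrt(14)*y/4) + 24*y/7 - 4/21


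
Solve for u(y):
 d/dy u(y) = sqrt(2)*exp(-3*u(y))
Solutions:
 u(y) = log(C1 + 3*sqrt(2)*y)/3
 u(y) = log((-3^(1/3) - 3^(5/6)*I)*(C1 + sqrt(2)*y)^(1/3)/2)
 u(y) = log((-3^(1/3) + 3^(5/6)*I)*(C1 + sqrt(2)*y)^(1/3)/2)


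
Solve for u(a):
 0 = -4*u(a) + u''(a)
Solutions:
 u(a) = C1*exp(-2*a) + C2*exp(2*a)


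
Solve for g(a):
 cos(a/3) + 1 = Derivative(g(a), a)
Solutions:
 g(a) = C1 + a + 3*sin(a/3)


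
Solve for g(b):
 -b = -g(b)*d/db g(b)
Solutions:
 g(b) = -sqrt(C1 + b^2)
 g(b) = sqrt(C1 + b^2)


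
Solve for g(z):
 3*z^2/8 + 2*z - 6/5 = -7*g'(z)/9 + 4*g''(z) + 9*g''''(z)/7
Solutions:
 g(z) = C1 + C2*exp(-z*(-8*18^(1/3)*7^(2/3)/(21 + sqrt(5817))^(1/3) + 84^(1/3)*(21 + sqrt(5817))^(1/3))/36)*sin(3^(1/6)*z*(24*2^(1/3)*7^(2/3)/(21 + sqrt(5817))^(1/3) + 28^(1/3)*3^(2/3)*(21 + sqrt(5817))^(1/3))/36) + C3*exp(-z*(-8*18^(1/3)*7^(2/3)/(21 + sqrt(5817))^(1/3) + 84^(1/3)*(21 + sqrt(5817))^(1/3))/36)*cos(3^(1/6)*z*(24*2^(1/3)*7^(2/3)/(21 + sqrt(5817))^(1/3) + 28^(1/3)*3^(2/3)*(21 + sqrt(5817))^(1/3))/36) + C4*exp(z*(-8*18^(1/3)*7^(2/3)/(21 + sqrt(5817))^(1/3) + 84^(1/3)*(21 + sqrt(5817))^(1/3))/18) - 9*z^3/56 - 369*z^2/98 - 63774*z/1715


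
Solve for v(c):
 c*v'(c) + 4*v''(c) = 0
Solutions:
 v(c) = C1 + C2*erf(sqrt(2)*c/4)


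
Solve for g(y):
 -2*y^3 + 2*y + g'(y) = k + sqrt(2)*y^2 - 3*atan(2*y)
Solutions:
 g(y) = C1 + k*y + y^4/2 + sqrt(2)*y^3/3 - y^2 - 3*y*atan(2*y) + 3*log(4*y^2 + 1)/4


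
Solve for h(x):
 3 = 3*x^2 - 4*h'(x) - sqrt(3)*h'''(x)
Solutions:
 h(x) = C1 + C2*sin(2*3^(3/4)*x/3) + C3*cos(2*3^(3/4)*x/3) + x^3/4 - 3*x/4 - 3*sqrt(3)*x/8


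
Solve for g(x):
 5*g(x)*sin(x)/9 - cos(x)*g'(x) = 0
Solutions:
 g(x) = C1/cos(x)^(5/9)


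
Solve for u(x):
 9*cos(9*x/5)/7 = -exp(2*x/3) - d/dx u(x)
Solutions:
 u(x) = C1 - 3*exp(2*x/3)/2 - 5*sin(9*x/5)/7


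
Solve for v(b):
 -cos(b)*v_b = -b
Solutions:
 v(b) = C1 + Integral(b/cos(b), b)


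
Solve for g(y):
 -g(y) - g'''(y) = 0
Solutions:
 g(y) = C3*exp(-y) + (C1*sin(sqrt(3)*y/2) + C2*cos(sqrt(3)*y/2))*exp(y/2)


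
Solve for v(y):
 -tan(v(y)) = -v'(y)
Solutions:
 v(y) = pi - asin(C1*exp(y))
 v(y) = asin(C1*exp(y))


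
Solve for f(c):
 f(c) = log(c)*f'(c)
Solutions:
 f(c) = C1*exp(li(c))


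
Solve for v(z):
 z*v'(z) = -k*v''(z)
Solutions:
 v(z) = C1 + C2*sqrt(k)*erf(sqrt(2)*z*sqrt(1/k)/2)


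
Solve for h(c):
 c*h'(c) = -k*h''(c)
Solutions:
 h(c) = C1 + C2*sqrt(k)*erf(sqrt(2)*c*sqrt(1/k)/2)


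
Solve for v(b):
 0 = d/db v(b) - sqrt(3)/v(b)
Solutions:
 v(b) = -sqrt(C1 + 2*sqrt(3)*b)
 v(b) = sqrt(C1 + 2*sqrt(3)*b)


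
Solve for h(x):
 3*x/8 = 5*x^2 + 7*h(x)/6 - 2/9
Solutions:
 h(x) = -30*x^2/7 + 9*x/28 + 4/21


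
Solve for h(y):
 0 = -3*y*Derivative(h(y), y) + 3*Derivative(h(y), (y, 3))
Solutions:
 h(y) = C1 + Integral(C2*airyai(y) + C3*airybi(y), y)


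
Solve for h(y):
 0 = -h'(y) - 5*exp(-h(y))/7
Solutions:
 h(y) = log(C1 - 5*y/7)


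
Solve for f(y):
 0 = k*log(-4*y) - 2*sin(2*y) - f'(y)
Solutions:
 f(y) = C1 + k*y*(log(-y) - 1) + 2*k*y*log(2) + cos(2*y)


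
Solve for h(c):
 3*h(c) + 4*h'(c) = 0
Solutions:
 h(c) = C1*exp(-3*c/4)


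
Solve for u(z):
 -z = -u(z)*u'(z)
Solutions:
 u(z) = -sqrt(C1 + z^2)
 u(z) = sqrt(C1 + z^2)


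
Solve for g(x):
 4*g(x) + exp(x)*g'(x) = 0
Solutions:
 g(x) = C1*exp(4*exp(-x))


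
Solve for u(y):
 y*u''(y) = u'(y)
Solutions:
 u(y) = C1 + C2*y^2


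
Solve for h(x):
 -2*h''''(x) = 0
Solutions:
 h(x) = C1 + C2*x + C3*x^2 + C4*x^3


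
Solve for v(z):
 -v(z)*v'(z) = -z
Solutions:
 v(z) = -sqrt(C1 + z^2)
 v(z) = sqrt(C1 + z^2)


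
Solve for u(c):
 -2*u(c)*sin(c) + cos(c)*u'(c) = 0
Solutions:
 u(c) = C1/cos(c)^2


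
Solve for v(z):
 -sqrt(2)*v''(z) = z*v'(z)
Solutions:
 v(z) = C1 + C2*erf(2^(1/4)*z/2)


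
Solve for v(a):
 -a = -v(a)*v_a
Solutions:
 v(a) = -sqrt(C1 + a^2)
 v(a) = sqrt(C1 + a^2)


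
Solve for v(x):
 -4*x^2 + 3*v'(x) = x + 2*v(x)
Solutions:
 v(x) = C1*exp(2*x/3) - 2*x^2 - 13*x/2 - 39/4


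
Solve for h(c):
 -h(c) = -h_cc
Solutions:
 h(c) = C1*exp(-c) + C2*exp(c)


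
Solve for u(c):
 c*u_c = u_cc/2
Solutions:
 u(c) = C1 + C2*erfi(c)


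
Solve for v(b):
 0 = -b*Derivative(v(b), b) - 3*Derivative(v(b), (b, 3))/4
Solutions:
 v(b) = C1 + Integral(C2*airyai(-6^(2/3)*b/3) + C3*airybi(-6^(2/3)*b/3), b)


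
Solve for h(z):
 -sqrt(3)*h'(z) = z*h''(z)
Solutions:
 h(z) = C1 + C2*z^(1 - sqrt(3))


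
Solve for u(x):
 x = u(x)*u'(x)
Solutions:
 u(x) = -sqrt(C1 + x^2)
 u(x) = sqrt(C1 + x^2)


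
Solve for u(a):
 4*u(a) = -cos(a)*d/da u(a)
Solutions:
 u(a) = C1*(sin(a)^2 - 2*sin(a) + 1)/(sin(a)^2 + 2*sin(a) + 1)


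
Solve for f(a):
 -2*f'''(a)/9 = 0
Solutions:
 f(a) = C1 + C2*a + C3*a^2


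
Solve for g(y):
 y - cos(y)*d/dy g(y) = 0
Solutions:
 g(y) = C1 + Integral(y/cos(y), y)


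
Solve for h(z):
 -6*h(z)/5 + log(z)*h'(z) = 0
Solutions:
 h(z) = C1*exp(6*li(z)/5)


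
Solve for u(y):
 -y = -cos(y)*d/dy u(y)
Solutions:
 u(y) = C1 + Integral(y/cos(y), y)


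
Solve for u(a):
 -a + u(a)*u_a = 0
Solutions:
 u(a) = -sqrt(C1 + a^2)
 u(a) = sqrt(C1 + a^2)


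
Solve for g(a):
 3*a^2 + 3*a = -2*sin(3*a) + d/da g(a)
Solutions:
 g(a) = C1 + a^3 + 3*a^2/2 - 2*cos(3*a)/3


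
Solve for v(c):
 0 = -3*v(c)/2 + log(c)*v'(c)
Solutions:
 v(c) = C1*exp(3*li(c)/2)


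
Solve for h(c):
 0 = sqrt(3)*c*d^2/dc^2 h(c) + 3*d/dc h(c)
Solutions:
 h(c) = C1 + C2*c^(1 - sqrt(3))


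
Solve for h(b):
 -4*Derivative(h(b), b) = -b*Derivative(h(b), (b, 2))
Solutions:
 h(b) = C1 + C2*b^5


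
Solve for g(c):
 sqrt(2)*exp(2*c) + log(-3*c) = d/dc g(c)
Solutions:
 g(c) = C1 + c*log(-c) + c*(-1 + log(3)) + sqrt(2)*exp(2*c)/2


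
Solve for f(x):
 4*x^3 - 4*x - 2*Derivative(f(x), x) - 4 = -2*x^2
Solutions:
 f(x) = C1 + x^4/2 + x^3/3 - x^2 - 2*x


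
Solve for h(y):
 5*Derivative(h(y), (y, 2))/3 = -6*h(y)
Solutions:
 h(y) = C1*sin(3*sqrt(10)*y/5) + C2*cos(3*sqrt(10)*y/5)


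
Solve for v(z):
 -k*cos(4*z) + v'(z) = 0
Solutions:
 v(z) = C1 + k*sin(4*z)/4


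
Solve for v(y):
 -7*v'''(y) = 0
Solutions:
 v(y) = C1 + C2*y + C3*y^2


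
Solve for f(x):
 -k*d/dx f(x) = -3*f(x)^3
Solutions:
 f(x) = -sqrt(2)*sqrt(-k/(C1*k + 3*x))/2
 f(x) = sqrt(2)*sqrt(-k/(C1*k + 3*x))/2


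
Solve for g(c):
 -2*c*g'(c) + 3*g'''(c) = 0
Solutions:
 g(c) = C1 + Integral(C2*airyai(2^(1/3)*3^(2/3)*c/3) + C3*airybi(2^(1/3)*3^(2/3)*c/3), c)


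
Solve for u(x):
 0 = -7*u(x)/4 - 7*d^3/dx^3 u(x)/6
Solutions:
 u(x) = C3*exp(-2^(2/3)*3^(1/3)*x/2) + (C1*sin(2^(2/3)*3^(5/6)*x/4) + C2*cos(2^(2/3)*3^(5/6)*x/4))*exp(2^(2/3)*3^(1/3)*x/4)


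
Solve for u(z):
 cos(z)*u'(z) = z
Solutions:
 u(z) = C1 + Integral(z/cos(z), z)


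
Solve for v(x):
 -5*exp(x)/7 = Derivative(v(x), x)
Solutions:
 v(x) = C1 - 5*exp(x)/7


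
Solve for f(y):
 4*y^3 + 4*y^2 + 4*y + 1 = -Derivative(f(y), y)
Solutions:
 f(y) = C1 - y^4 - 4*y^3/3 - 2*y^2 - y


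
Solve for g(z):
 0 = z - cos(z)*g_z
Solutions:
 g(z) = C1 + Integral(z/cos(z), z)


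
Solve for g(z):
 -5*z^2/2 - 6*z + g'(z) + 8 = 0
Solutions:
 g(z) = C1 + 5*z^3/6 + 3*z^2 - 8*z


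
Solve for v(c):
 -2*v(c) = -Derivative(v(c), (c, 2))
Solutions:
 v(c) = C1*exp(-sqrt(2)*c) + C2*exp(sqrt(2)*c)


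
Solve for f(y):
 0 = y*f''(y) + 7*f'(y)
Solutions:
 f(y) = C1 + C2/y^6


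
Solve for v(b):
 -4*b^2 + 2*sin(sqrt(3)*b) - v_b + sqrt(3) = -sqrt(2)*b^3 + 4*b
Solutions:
 v(b) = C1 + sqrt(2)*b^4/4 - 4*b^3/3 - 2*b^2 + sqrt(3)*b - 2*sqrt(3)*cos(sqrt(3)*b)/3


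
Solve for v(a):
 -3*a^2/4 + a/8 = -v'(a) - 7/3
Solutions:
 v(a) = C1 + a^3/4 - a^2/16 - 7*a/3


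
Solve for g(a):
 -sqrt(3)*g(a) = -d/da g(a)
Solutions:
 g(a) = C1*exp(sqrt(3)*a)


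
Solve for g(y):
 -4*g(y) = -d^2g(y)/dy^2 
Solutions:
 g(y) = C1*exp(-2*y) + C2*exp(2*y)


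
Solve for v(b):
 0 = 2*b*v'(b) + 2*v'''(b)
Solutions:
 v(b) = C1 + Integral(C2*airyai(-b) + C3*airybi(-b), b)


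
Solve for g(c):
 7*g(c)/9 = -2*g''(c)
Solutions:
 g(c) = C1*sin(sqrt(14)*c/6) + C2*cos(sqrt(14)*c/6)


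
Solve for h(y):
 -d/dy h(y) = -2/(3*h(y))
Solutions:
 h(y) = -sqrt(C1 + 12*y)/3
 h(y) = sqrt(C1 + 12*y)/3


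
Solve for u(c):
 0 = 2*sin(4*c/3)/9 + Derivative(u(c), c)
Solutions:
 u(c) = C1 + cos(4*c/3)/6


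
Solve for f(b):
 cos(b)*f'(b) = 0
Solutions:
 f(b) = C1


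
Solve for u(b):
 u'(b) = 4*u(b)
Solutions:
 u(b) = C1*exp(4*b)


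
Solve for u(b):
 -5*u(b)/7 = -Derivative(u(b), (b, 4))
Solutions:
 u(b) = C1*exp(-5^(1/4)*7^(3/4)*b/7) + C2*exp(5^(1/4)*7^(3/4)*b/7) + C3*sin(5^(1/4)*7^(3/4)*b/7) + C4*cos(5^(1/4)*7^(3/4)*b/7)


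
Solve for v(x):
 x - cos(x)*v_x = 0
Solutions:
 v(x) = C1 + Integral(x/cos(x), x)


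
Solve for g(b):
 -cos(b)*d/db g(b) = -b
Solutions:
 g(b) = C1 + Integral(b/cos(b), b)


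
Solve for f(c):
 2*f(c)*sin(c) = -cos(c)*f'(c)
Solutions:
 f(c) = C1*cos(c)^2


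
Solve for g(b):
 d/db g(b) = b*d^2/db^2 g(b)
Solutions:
 g(b) = C1 + C2*b^2


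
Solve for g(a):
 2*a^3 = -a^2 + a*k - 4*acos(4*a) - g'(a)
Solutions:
 g(a) = C1 - a^4/2 - a^3/3 + a^2*k/2 - 4*a*acos(4*a) + sqrt(1 - 16*a^2)


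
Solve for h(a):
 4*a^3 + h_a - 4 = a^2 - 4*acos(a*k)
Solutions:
 h(a) = C1 - a^4 + a^3/3 + 4*a - 4*Piecewise((a*acos(a*k) - sqrt(-a^2*k^2 + 1)/k, Ne(k, 0)), (pi*a/2, True))


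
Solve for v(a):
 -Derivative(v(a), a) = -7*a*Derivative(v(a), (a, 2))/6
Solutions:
 v(a) = C1 + C2*a^(13/7)


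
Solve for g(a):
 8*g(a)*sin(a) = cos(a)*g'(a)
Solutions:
 g(a) = C1/cos(a)^8


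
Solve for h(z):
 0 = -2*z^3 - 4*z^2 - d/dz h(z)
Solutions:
 h(z) = C1 - z^4/2 - 4*z^3/3


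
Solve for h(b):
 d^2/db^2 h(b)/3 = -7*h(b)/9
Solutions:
 h(b) = C1*sin(sqrt(21)*b/3) + C2*cos(sqrt(21)*b/3)


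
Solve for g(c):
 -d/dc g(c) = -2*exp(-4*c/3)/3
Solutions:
 g(c) = C1 - exp(-4*c/3)/2


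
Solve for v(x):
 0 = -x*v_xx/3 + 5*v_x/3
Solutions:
 v(x) = C1 + C2*x^6


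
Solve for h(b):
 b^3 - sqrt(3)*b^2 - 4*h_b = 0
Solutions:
 h(b) = C1 + b^4/16 - sqrt(3)*b^3/12


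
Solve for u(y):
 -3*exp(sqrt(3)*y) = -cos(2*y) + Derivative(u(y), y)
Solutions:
 u(y) = C1 - sqrt(3)*exp(sqrt(3)*y) + sin(2*y)/2


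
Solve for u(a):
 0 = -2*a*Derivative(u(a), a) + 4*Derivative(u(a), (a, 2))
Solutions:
 u(a) = C1 + C2*erfi(a/2)


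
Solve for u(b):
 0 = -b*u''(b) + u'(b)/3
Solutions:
 u(b) = C1 + C2*b^(4/3)


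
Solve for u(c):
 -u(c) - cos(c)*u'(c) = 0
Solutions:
 u(c) = C1*sqrt(sin(c) - 1)/sqrt(sin(c) + 1)


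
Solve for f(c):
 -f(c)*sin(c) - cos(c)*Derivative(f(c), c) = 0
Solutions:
 f(c) = C1*cos(c)


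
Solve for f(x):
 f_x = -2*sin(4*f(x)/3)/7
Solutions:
 2*x/7 + 3*log(cos(4*f(x)/3) - 1)/8 - 3*log(cos(4*f(x)/3) + 1)/8 = C1


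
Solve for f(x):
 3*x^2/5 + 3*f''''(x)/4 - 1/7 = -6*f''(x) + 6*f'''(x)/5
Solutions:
 f(x) = C1 + C2*x - x^4/120 - x^3/150 + 857*x^2/42000 + (C3*sin(2*sqrt(46)*x/5) + C4*cos(2*sqrt(46)*x/5))*exp(4*x/5)


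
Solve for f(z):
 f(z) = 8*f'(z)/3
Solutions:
 f(z) = C1*exp(3*z/8)


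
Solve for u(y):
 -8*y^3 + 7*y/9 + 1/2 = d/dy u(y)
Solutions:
 u(y) = C1 - 2*y^4 + 7*y^2/18 + y/2


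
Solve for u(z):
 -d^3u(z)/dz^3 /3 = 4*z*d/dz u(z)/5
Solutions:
 u(z) = C1 + Integral(C2*airyai(-12^(1/3)*5^(2/3)*z/5) + C3*airybi(-12^(1/3)*5^(2/3)*z/5), z)


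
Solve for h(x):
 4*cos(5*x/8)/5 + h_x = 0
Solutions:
 h(x) = C1 - 32*sin(5*x/8)/25


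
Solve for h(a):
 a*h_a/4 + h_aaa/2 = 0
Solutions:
 h(a) = C1 + Integral(C2*airyai(-2^(2/3)*a/2) + C3*airybi(-2^(2/3)*a/2), a)


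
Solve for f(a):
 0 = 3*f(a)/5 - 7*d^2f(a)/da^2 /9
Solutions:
 f(a) = C1*exp(-3*sqrt(105)*a/35) + C2*exp(3*sqrt(105)*a/35)


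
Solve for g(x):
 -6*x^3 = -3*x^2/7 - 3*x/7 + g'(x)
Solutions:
 g(x) = C1 - 3*x^4/2 + x^3/7 + 3*x^2/14


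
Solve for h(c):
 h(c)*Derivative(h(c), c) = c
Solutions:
 h(c) = -sqrt(C1 + c^2)
 h(c) = sqrt(C1 + c^2)


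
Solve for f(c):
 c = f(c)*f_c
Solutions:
 f(c) = -sqrt(C1 + c^2)
 f(c) = sqrt(C1 + c^2)


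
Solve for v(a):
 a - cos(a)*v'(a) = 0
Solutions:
 v(a) = C1 + Integral(a/cos(a), a)


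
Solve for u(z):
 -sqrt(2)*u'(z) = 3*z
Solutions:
 u(z) = C1 - 3*sqrt(2)*z^2/4


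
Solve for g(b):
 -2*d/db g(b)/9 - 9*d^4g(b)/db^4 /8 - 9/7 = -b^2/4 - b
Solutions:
 g(b) = C1 + C4*exp(-2*2^(1/3)*3^(2/3)*b/9) + 3*b^3/8 + 9*b^2/4 - 81*b/14 + (C2*sin(2^(1/3)*3^(1/6)*b/3) + C3*cos(2^(1/3)*3^(1/6)*b/3))*exp(2^(1/3)*3^(2/3)*b/9)


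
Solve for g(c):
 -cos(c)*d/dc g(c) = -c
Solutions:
 g(c) = C1 + Integral(c/cos(c), c)


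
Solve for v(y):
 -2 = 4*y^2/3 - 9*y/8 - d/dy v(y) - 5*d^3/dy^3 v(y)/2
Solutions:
 v(y) = C1 + C2*sin(sqrt(10)*y/5) + C3*cos(sqrt(10)*y/5) + 4*y^3/9 - 9*y^2/16 - 14*y/3


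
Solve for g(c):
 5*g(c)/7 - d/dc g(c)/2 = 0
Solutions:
 g(c) = C1*exp(10*c/7)


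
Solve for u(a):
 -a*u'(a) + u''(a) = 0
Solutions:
 u(a) = C1 + C2*erfi(sqrt(2)*a/2)


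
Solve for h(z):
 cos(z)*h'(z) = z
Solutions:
 h(z) = C1 + Integral(z/cos(z), z)


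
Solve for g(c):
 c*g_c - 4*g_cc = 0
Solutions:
 g(c) = C1 + C2*erfi(sqrt(2)*c/4)


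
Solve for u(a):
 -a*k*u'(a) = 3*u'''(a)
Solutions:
 u(a) = C1 + Integral(C2*airyai(3^(2/3)*a*(-k)^(1/3)/3) + C3*airybi(3^(2/3)*a*(-k)^(1/3)/3), a)


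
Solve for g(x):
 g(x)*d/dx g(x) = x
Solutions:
 g(x) = -sqrt(C1 + x^2)
 g(x) = sqrt(C1 + x^2)


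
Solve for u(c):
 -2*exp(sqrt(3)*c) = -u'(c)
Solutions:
 u(c) = C1 + 2*sqrt(3)*exp(sqrt(3)*c)/3


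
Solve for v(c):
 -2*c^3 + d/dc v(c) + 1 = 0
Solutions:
 v(c) = C1 + c^4/2 - c


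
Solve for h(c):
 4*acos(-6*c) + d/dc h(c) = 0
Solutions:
 h(c) = C1 - 4*c*acos(-6*c) - 2*sqrt(1 - 36*c^2)/3


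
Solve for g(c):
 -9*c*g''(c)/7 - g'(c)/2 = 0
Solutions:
 g(c) = C1 + C2*c^(11/18)


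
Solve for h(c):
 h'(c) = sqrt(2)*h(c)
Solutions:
 h(c) = C1*exp(sqrt(2)*c)


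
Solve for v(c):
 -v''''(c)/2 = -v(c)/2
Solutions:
 v(c) = C1*exp(-c) + C2*exp(c) + C3*sin(c) + C4*cos(c)


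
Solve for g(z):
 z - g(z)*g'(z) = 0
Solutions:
 g(z) = -sqrt(C1 + z^2)
 g(z) = sqrt(C1 + z^2)


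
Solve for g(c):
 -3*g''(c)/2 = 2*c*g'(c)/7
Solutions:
 g(c) = C1 + C2*erf(sqrt(42)*c/21)


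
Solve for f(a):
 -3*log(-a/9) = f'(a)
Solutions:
 f(a) = C1 - 3*a*log(-a) + 3*a*(1 + 2*log(3))


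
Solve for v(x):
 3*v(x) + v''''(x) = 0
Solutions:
 v(x) = (C1*sin(sqrt(2)*3^(1/4)*x/2) + C2*cos(sqrt(2)*3^(1/4)*x/2))*exp(-sqrt(2)*3^(1/4)*x/2) + (C3*sin(sqrt(2)*3^(1/4)*x/2) + C4*cos(sqrt(2)*3^(1/4)*x/2))*exp(sqrt(2)*3^(1/4)*x/2)


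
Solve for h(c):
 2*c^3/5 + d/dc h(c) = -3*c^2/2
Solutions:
 h(c) = C1 - c^4/10 - c^3/2


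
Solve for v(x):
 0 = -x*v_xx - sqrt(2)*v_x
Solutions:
 v(x) = C1 + C2*x^(1 - sqrt(2))


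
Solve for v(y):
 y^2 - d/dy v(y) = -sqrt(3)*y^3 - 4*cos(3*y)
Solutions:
 v(y) = C1 + sqrt(3)*y^4/4 + y^3/3 + 4*sin(3*y)/3


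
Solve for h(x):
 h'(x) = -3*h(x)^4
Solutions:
 h(x) = (-3^(2/3) - 3*3^(1/6)*I)*(1/(C1 + 3*x))^(1/3)/6
 h(x) = (-3^(2/3) + 3*3^(1/6)*I)*(1/(C1 + 3*x))^(1/3)/6
 h(x) = (1/(C1 + 9*x))^(1/3)


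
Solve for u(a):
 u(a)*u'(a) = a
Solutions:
 u(a) = -sqrt(C1 + a^2)
 u(a) = sqrt(C1 + a^2)


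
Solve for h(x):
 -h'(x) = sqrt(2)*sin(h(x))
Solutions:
 h(x) = -acos((-C1 - exp(2*sqrt(2)*x))/(C1 - exp(2*sqrt(2)*x))) + 2*pi
 h(x) = acos((-C1 - exp(2*sqrt(2)*x))/(C1 - exp(2*sqrt(2)*x)))


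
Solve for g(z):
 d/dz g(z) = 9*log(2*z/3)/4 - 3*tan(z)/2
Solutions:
 g(z) = C1 + 9*z*log(z)/4 - 9*z*log(3)/4 - 9*z/4 + 9*z*log(2)/4 + 3*log(cos(z))/2


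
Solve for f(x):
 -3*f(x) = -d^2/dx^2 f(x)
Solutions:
 f(x) = C1*exp(-sqrt(3)*x) + C2*exp(sqrt(3)*x)


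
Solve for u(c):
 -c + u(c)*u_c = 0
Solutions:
 u(c) = -sqrt(C1 + c^2)
 u(c) = sqrt(C1 + c^2)


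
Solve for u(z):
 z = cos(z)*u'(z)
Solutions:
 u(z) = C1 + Integral(z/cos(z), z)


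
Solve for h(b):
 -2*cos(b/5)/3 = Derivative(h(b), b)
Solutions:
 h(b) = C1 - 10*sin(b/5)/3


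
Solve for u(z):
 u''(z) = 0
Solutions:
 u(z) = C1 + C2*z


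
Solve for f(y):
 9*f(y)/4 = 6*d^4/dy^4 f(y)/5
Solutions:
 f(y) = C1*exp(-30^(1/4)*y/2) + C2*exp(30^(1/4)*y/2) + C3*sin(30^(1/4)*y/2) + C4*cos(30^(1/4)*y/2)


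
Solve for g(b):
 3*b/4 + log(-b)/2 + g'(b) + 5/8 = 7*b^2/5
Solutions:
 g(b) = C1 + 7*b^3/15 - 3*b^2/8 - b*log(-b)/2 - b/8


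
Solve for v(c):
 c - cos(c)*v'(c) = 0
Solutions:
 v(c) = C1 + Integral(c/cos(c), c)


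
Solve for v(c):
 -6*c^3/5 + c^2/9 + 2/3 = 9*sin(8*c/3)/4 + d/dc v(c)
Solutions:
 v(c) = C1 - 3*c^4/10 + c^3/27 + 2*c/3 + 27*cos(8*c/3)/32


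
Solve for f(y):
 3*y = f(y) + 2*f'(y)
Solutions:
 f(y) = C1*exp(-y/2) + 3*y - 6


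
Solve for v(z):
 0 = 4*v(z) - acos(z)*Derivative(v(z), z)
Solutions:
 v(z) = C1*exp(4*Integral(1/acos(z), z))


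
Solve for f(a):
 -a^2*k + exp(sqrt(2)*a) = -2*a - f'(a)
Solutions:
 f(a) = C1 + a^3*k/3 - a^2 - sqrt(2)*exp(sqrt(2)*a)/2


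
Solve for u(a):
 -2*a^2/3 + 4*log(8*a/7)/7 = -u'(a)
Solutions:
 u(a) = C1 + 2*a^3/9 - 4*a*log(a)/7 - 12*a*log(2)/7 + 4*a/7 + 4*a*log(7)/7


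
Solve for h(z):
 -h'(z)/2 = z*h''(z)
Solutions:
 h(z) = C1 + C2*sqrt(z)


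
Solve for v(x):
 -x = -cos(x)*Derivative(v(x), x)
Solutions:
 v(x) = C1 + Integral(x/cos(x), x)


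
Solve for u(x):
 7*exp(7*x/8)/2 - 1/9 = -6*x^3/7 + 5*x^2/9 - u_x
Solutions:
 u(x) = C1 - 3*x^4/14 + 5*x^3/27 + x/9 - 4*exp(7*x/8)


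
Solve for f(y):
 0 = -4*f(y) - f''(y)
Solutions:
 f(y) = C1*sin(2*y) + C2*cos(2*y)


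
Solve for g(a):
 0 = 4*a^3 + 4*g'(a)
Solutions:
 g(a) = C1 - a^4/4


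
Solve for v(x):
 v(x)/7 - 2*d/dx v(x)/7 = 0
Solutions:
 v(x) = C1*exp(x/2)


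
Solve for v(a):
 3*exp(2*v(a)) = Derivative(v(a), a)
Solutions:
 v(a) = log(-sqrt(-1/(C1 + 3*a))) - log(2)/2
 v(a) = log(-1/(C1 + 3*a))/2 - log(2)/2


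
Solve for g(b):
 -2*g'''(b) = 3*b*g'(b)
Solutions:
 g(b) = C1 + Integral(C2*airyai(-2^(2/3)*3^(1/3)*b/2) + C3*airybi(-2^(2/3)*3^(1/3)*b/2), b)


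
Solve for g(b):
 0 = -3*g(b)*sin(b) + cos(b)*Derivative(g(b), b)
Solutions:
 g(b) = C1/cos(b)^3


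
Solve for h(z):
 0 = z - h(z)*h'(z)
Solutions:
 h(z) = -sqrt(C1 + z^2)
 h(z) = sqrt(C1 + z^2)


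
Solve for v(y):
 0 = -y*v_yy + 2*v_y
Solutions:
 v(y) = C1 + C2*y^3


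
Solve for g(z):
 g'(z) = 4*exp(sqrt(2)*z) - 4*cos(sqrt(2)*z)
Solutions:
 g(z) = C1 + 2*sqrt(2)*exp(sqrt(2)*z) - 2*sqrt(2)*sin(sqrt(2)*z)


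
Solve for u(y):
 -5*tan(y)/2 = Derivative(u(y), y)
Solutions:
 u(y) = C1 + 5*log(cos(y))/2


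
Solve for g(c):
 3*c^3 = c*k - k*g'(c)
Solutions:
 g(c) = C1 - 3*c^4/(4*k) + c^2/2


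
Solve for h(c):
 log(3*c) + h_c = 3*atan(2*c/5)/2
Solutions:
 h(c) = C1 - c*log(c) + 3*c*atan(2*c/5)/2 - c*log(3) + c - 15*log(4*c^2 + 25)/8


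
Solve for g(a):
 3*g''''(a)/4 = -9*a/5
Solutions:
 g(a) = C1 + C2*a + C3*a^2 + C4*a^3 - a^5/50


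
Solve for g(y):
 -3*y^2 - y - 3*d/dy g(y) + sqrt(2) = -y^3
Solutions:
 g(y) = C1 + y^4/12 - y^3/3 - y^2/6 + sqrt(2)*y/3


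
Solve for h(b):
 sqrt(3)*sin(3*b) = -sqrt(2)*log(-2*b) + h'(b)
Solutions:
 h(b) = C1 + sqrt(2)*b*(log(-b) - 1) + sqrt(2)*b*log(2) - sqrt(3)*cos(3*b)/3


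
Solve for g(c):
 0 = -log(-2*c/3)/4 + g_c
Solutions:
 g(c) = C1 + c*log(-c)/4 + c*(-log(3) - 1 + log(2))/4


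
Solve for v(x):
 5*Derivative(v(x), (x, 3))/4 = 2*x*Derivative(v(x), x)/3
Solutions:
 v(x) = C1 + Integral(C2*airyai(2*15^(2/3)*x/15) + C3*airybi(2*15^(2/3)*x/15), x)


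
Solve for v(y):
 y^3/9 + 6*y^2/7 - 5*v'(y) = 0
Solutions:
 v(y) = C1 + y^4/180 + 2*y^3/35


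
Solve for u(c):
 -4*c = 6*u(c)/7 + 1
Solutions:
 u(c) = -14*c/3 - 7/6


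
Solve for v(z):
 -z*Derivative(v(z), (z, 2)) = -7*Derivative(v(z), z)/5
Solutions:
 v(z) = C1 + C2*z^(12/5)


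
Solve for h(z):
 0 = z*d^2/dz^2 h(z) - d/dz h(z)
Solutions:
 h(z) = C1 + C2*z^2


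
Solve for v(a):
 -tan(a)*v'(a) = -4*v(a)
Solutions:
 v(a) = C1*sin(a)^4


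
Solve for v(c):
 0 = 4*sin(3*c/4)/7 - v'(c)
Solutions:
 v(c) = C1 - 16*cos(3*c/4)/21


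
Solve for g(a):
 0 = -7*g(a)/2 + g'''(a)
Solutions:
 g(a) = C3*exp(2^(2/3)*7^(1/3)*a/2) + (C1*sin(2^(2/3)*sqrt(3)*7^(1/3)*a/4) + C2*cos(2^(2/3)*sqrt(3)*7^(1/3)*a/4))*exp(-2^(2/3)*7^(1/3)*a/4)
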